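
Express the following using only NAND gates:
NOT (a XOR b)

(((a NAND (a NAND b)) NAND (b NAND (a NAND b))) NAND ((a NAND (a NAND b)) NAND (b NAND (a NAND b))))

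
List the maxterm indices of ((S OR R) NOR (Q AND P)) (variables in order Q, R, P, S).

ΠM(1, 3, 4, 5, 6, 7, 9, 10, 11, 12, 13, 14, 15) = (Q OR R OR P OR NOT S) AND (Q OR R OR NOT P OR NOT S) AND (Q OR NOT R OR P OR S) AND (Q OR NOT R OR P OR NOT S) AND (Q OR NOT R OR NOT P OR S) AND (Q OR NOT R OR NOT P OR NOT S) AND (NOT Q OR R OR P OR NOT S) AND (NOT Q OR R OR NOT P OR S) AND (NOT Q OR R OR NOT P OR NOT S) AND (NOT Q OR NOT R OR P OR S) AND (NOT Q OR NOT R OR P OR NOT S) AND (NOT Q OR NOT R OR NOT P OR S) AND (NOT Q OR NOT R OR NOT P OR NOT S)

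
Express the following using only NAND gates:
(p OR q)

((p NAND p) NAND (q NAND q))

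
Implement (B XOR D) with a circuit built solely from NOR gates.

((((B NOR D) NOR (B NOR D)) NOR ((B NOR D) NOR (B NOR D))) NOR ((((B NOR B) NOR (D NOR D)) NOR ((B NOR B) NOR (D NOR D))) NOR (((B NOR B) NOR (D NOR D)) NOR ((B NOR B) NOR (D NOR D)))))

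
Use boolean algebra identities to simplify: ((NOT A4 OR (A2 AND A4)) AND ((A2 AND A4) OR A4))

By distribution ((E OR v) AND (E OR NOT v) = E):
= (A2 AND A4)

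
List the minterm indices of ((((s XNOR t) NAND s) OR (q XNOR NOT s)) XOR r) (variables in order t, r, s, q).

Σm(0, 1, 2, 3, 8, 9, 10, 15) = (NOT t AND NOT r AND NOT s AND NOT q) OR (NOT t AND NOT r AND NOT s AND q) OR (NOT t AND NOT r AND s AND NOT q) OR (NOT t AND NOT r AND s AND q) OR (t AND NOT r AND NOT s AND NOT q) OR (t AND NOT r AND NOT s AND q) OR (t AND NOT r AND s AND NOT q) OR (t AND r AND s AND q)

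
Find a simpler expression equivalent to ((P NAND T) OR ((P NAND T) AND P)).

By absorption (E OR (E AND v) = E):
= (P NAND T)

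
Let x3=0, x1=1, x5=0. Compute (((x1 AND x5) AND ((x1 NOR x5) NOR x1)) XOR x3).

Substituting: (((1 AND 0) AND ((1 NOR 0) NOR 1)) XOR 0)
= 0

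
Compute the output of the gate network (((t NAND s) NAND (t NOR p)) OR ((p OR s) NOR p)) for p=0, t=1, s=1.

Substituting: (((1 NAND 1) NAND (1 NOR 0)) OR ((0 OR 1) NOR 0))
= 1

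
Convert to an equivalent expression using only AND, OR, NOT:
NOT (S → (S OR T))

S AND NOT (S OR T)
(Negated implication: NOT(A → B) = A AND NOT B)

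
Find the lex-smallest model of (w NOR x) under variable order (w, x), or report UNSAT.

w=0, x=0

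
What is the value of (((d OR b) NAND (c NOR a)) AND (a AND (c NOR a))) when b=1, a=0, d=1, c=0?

Substituting: (((1 OR 1) NAND (0 NOR 0)) AND (0 AND (0 NOR 0)))
= 0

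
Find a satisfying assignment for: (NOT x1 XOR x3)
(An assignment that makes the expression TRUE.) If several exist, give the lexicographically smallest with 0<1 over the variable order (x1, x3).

x1=0, x3=0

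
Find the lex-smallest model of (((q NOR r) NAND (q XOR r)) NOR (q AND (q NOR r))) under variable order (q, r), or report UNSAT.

UNSATISFIABLE - no assignment makes this expression true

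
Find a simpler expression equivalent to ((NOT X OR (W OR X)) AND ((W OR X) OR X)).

By distribution ((E OR v) AND (E OR NOT v) = E):
= (W OR X)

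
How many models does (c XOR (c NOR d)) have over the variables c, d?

Satisfying assignments: (0,0), (1,0), (1,1)
Count: 3 out of 4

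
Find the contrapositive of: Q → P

Contrapositive: NOT P → NOT Q
Note: A statement and its contrapositive are logically equivalent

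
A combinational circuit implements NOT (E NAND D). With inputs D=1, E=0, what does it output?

Substituting: NOT (0 NAND 1)
= 0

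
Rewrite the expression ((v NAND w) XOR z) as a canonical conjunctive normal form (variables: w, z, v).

(w OR NOT z OR v) AND (w OR NOT z OR NOT v) AND (NOT w OR z OR NOT v) AND (NOT w OR NOT z OR v)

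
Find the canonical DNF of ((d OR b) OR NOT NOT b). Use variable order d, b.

(NOT d AND b) OR (d AND NOT b) OR (d AND b)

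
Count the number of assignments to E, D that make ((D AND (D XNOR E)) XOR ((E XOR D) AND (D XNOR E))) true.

Satisfying assignments: (1,1)
Count: 1 out of 4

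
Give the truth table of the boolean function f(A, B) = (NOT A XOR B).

A | B | Output
--------------
0 | 0 | 1
0 | 1 | 0
1 | 0 | 0
1 | 1 | 1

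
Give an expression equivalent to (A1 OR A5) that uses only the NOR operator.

((A1 NOR A5) NOR (A1 NOR A5))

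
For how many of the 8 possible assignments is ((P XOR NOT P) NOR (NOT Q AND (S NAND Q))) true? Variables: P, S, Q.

No assignment satisfies the expression.
Count: 0 out of 8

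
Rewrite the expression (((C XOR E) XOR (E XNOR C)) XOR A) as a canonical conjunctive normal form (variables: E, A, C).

(E OR NOT A OR C) AND (E OR NOT A OR NOT C) AND (NOT E OR NOT A OR C) AND (NOT E OR NOT A OR NOT C)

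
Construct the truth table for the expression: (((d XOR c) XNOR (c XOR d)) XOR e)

c | d | e | Output
------------------
0 | 0 | 0 | 1
0 | 0 | 1 | 0
0 | 1 | 0 | 1
0 | 1 | 1 | 0
1 | 0 | 0 | 1
1 | 0 | 1 | 0
1 | 1 | 0 | 1
1 | 1 | 1 | 0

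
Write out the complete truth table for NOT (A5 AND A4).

A4 | A5 | Output
----------------
0 | 0 | 1
0 | 1 | 1
1 | 0 | 1
1 | 1 | 0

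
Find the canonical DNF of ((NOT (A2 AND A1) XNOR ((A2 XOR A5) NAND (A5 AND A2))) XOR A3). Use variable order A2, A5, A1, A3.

(NOT A2 AND NOT A5 AND NOT A1 AND NOT A3) OR (NOT A2 AND NOT A5 AND A1 AND NOT A3) OR (NOT A2 AND A5 AND NOT A1 AND NOT A3) OR (NOT A2 AND A5 AND A1 AND NOT A3) OR (A2 AND NOT A5 AND NOT A1 AND NOT A3) OR (A2 AND NOT A5 AND A1 AND A3) OR (A2 AND A5 AND NOT A1 AND NOT A3) OR (A2 AND A5 AND A1 AND A3)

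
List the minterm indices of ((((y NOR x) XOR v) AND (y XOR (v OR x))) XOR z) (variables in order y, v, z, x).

Σm(2, 3, 5, 6, 10, 11, 14, 15) = (NOT y AND NOT v AND z AND NOT x) OR (NOT y AND NOT v AND z AND x) OR (NOT y AND v AND NOT z AND x) OR (NOT y AND v AND z AND NOT x) OR (y AND NOT v AND z AND NOT x) OR (y AND NOT v AND z AND x) OR (y AND v AND z AND NOT x) OR (y AND v AND z AND x)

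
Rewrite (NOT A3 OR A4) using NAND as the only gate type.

(((A3 NAND A3) NAND (A3 NAND A3)) NAND (A4 NAND A4))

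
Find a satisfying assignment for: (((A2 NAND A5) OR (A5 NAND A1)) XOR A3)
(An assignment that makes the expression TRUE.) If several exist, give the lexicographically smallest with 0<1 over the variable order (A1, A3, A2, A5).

A1=0, A3=0, A2=0, A5=0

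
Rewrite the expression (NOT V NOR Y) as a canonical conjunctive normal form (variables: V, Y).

(V OR Y) AND (V OR NOT Y) AND (NOT V OR NOT Y)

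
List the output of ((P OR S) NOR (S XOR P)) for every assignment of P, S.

P | S | Output
--------------
0 | 0 | 1
0 | 1 | 0
1 | 0 | 0
1 | 1 | 0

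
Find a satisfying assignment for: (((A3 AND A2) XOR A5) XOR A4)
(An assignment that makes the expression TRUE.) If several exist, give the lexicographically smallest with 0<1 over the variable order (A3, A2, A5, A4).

A3=0, A2=0, A5=0, A4=1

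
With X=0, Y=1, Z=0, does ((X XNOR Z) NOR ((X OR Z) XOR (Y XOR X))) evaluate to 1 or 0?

Substituting: ((0 XNOR 0) NOR ((0 OR 0) XOR (1 XOR 0)))
= 0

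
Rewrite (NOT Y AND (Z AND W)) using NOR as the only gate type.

(((Y NOR Y) NOR (Y NOR Y)) NOR (((Z NOR Z) NOR (W NOR W)) NOR ((Z NOR Z) NOR (W NOR W))))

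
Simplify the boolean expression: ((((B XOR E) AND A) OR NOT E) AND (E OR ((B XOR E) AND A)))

By distribution ((E OR v) AND (E OR NOT v) = E):
= ((B XOR E) AND A)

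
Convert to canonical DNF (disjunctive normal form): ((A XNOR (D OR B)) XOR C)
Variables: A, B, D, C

(NOT A AND NOT B AND NOT D AND NOT C) OR (NOT A AND NOT B AND D AND C) OR (NOT A AND B AND NOT D AND C) OR (NOT A AND B AND D AND C) OR (A AND NOT B AND NOT D AND C) OR (A AND NOT B AND D AND NOT C) OR (A AND B AND NOT D AND NOT C) OR (A AND B AND D AND NOT C)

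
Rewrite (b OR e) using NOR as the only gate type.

((b NOR e) NOR (b NOR e))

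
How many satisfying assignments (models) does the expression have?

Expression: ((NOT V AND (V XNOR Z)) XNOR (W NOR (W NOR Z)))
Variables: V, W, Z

Satisfying assignments: (0,1,1), (1,0,0), (1,1,0), (1,1,1)
Count: 4 out of 8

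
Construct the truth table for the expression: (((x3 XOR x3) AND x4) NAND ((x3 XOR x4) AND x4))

x4 | x3 | Output
----------------
0 | 0 | 1
0 | 1 | 1
1 | 0 | 1
1 | 1 | 1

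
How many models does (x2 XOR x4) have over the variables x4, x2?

Satisfying assignments: (0,1), (1,0)
Count: 2 out of 4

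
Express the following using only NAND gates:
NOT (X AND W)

(((X NAND W) NAND (X NAND W)) NAND ((X NAND W) NAND (X NAND W)))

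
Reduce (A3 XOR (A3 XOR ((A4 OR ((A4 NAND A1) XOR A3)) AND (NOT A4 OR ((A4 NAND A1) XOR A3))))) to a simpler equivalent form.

By XOR self-cancellation ((E XOR v) XOR v = E) then distribution ((E OR v) AND (E OR NOT v) = E):
= ((A4 NAND A1) XOR A3)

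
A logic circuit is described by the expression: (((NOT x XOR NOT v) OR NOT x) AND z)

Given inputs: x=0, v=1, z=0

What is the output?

Substituting: (((NOT 0 XOR NOT 1) OR NOT 0) AND 0)
= 0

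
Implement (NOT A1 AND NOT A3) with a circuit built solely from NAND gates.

(((A1 NAND A1) NAND (A3 NAND A3)) NAND ((A1 NAND A1) NAND (A3 NAND A3)))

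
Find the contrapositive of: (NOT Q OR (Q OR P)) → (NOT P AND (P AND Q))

Contrapositive: NOT (NOT P AND (P AND Q)) → NOT (NOT Q OR (Q OR P))
Note: A statement and its contrapositive are logically equivalent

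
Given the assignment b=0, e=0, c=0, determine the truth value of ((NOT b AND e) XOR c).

Substituting: ((NOT 0 AND 0) XOR 0)
= 0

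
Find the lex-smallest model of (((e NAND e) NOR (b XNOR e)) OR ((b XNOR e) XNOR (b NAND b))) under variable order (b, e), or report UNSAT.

b=0, e=0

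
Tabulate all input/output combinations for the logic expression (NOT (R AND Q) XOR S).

S | R | Q | Output
------------------
0 | 0 | 0 | 1
0 | 0 | 1 | 1
0 | 1 | 0 | 1
0 | 1 | 1 | 0
1 | 0 | 0 | 0
1 | 0 | 1 | 0
1 | 1 | 0 | 0
1 | 1 | 1 | 1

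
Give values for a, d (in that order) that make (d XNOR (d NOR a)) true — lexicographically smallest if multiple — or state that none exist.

a=1, d=0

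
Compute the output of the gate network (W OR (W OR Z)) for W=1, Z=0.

Substituting: (1 OR (1 OR 0))
= 1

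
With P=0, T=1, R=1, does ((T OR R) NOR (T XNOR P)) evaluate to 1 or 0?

Substituting: ((1 OR 1) NOR (1 XNOR 0))
= 0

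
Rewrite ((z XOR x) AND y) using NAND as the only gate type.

((((z NAND (z NAND x)) NAND (x NAND (z NAND x))) NAND y) NAND (((z NAND (z NAND x)) NAND (x NAND (z NAND x))) NAND y))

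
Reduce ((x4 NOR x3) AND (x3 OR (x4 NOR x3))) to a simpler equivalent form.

By absorption (E AND (E OR v) = E):
= (x4 NOR x3)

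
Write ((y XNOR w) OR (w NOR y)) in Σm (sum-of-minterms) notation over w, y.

Σm(0, 3) = (NOT w AND NOT y) OR (w AND y)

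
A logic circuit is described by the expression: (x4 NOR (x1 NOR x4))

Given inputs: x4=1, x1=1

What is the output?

Substituting: (1 NOR (1 NOR 1))
= 0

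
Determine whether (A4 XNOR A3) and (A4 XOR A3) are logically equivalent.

No. Counterexample: with A4=0, A3=0, Expression 1 = 1 but Expression 2 = 0.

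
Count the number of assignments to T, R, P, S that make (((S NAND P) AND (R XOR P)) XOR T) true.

Satisfying assignments: (0,0,1,0), (0,1,0,0), (0,1,0,1), (1,0,0,0), (1,0,0,1), (1,0,1,1), (1,1,1,0), (1,1,1,1)
Count: 8 out of 16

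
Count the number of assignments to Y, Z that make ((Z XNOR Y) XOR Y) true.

Satisfying assignments: (0,0), (1,0)
Count: 2 out of 4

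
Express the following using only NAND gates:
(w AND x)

((w NAND x) NAND (w NAND x))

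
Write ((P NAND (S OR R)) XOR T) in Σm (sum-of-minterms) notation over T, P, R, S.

Σm(0, 1, 2, 3, 4, 13, 14, 15) = (NOT T AND NOT P AND NOT R AND NOT S) OR (NOT T AND NOT P AND NOT R AND S) OR (NOT T AND NOT P AND R AND NOT S) OR (NOT T AND NOT P AND R AND S) OR (NOT T AND P AND NOT R AND NOT S) OR (T AND P AND NOT R AND S) OR (T AND P AND R AND NOT S) OR (T AND P AND R AND S)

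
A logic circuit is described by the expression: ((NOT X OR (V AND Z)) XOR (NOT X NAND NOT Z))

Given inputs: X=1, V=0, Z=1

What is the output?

Substituting: ((NOT 1 OR (0 AND 1)) XOR (NOT 1 NAND NOT 1))
= 1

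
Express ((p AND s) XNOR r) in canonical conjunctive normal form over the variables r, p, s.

(r OR NOT p OR NOT s) AND (NOT r OR p OR s) AND (NOT r OR p OR NOT s) AND (NOT r OR NOT p OR s)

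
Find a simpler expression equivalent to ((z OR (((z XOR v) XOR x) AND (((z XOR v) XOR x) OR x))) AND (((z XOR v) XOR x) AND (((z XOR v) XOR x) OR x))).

By absorption (E AND (E OR v) = E) then absorption (E AND (E OR v) = E):
= ((z XOR v) XOR x)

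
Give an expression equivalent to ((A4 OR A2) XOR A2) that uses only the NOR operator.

((((((A4 NOR A2) NOR (A4 NOR A2)) NOR A2) NOR (((A4 NOR A2) NOR (A4 NOR A2)) NOR A2)) NOR ((((A4 NOR A2) NOR (A4 NOR A2)) NOR A2) NOR (((A4 NOR A2) NOR (A4 NOR A2)) NOR A2))) NOR ((((((A4 NOR A2) NOR (A4 NOR A2)) NOR ((A4 NOR A2) NOR (A4 NOR A2))) NOR (A2 NOR A2)) NOR ((((A4 NOR A2) NOR (A4 NOR A2)) NOR ((A4 NOR A2) NOR (A4 NOR A2))) NOR (A2 NOR A2))) NOR (((((A4 NOR A2) NOR (A4 NOR A2)) NOR ((A4 NOR A2) NOR (A4 NOR A2))) NOR (A2 NOR A2)) NOR ((((A4 NOR A2) NOR (A4 NOR A2)) NOR ((A4 NOR A2) NOR (A4 NOR A2))) NOR (A2 NOR A2)))))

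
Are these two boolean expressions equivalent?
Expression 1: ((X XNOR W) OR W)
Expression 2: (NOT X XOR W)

No. Counterexample: with W=1, X=0, Expression 1 = 1 but Expression 2 = 0.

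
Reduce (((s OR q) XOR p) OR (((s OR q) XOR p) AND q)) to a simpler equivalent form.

By absorption (E OR (E AND v) = E):
= ((s OR q) XOR p)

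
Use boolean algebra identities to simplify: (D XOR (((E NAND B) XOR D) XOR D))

By XOR self-cancellation ((E XOR v) XOR v = E):
= ((E NAND B) XOR D)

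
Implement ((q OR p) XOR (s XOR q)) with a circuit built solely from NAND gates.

((((q NAND q) NAND (p NAND p)) NAND (((q NAND q) NAND (p NAND p)) NAND ((s NAND (s NAND q)) NAND (q NAND (s NAND q))))) NAND (((s NAND (s NAND q)) NAND (q NAND (s NAND q))) NAND (((q NAND q) NAND (p NAND p)) NAND ((s NAND (s NAND q)) NAND (q NAND (s NAND q))))))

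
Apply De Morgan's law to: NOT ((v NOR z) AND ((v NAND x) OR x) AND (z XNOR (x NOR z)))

NOT (v NOR z) OR NOT ((v NAND x) OR x) OR NOT (z XNOR (x NOR z))
De Morgan's: NOT(AND of terms) = OR of negations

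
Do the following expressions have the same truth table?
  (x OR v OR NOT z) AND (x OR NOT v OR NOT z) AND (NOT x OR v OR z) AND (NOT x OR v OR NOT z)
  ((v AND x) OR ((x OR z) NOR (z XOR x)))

Yes, they are equivalent — the two output columns agree on all 8 assignments:
x | v | z | Expression 1 | Expression 2
---------------------------------------
0 | 0 | 0 | 1 | 1
0 | 0 | 1 | 0 | 0
0 | 1 | 0 | 1 | 1
0 | 1 | 1 | 0 | 0
1 | 0 | 0 | 0 | 0
1 | 0 | 1 | 0 | 0
1 | 1 | 0 | 1 | 1
1 | 1 | 1 | 1 | 1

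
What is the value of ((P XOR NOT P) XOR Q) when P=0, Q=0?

Substituting: ((0 XOR NOT 0) XOR 0)
= 1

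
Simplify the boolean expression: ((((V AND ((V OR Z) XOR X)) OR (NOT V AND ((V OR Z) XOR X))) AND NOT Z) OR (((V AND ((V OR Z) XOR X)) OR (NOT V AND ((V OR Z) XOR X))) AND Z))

By distribution ((E AND v) OR (E AND NOT v) = E) then distribution ((E AND v) OR (E AND NOT v) = E):
= ((V OR Z) XOR X)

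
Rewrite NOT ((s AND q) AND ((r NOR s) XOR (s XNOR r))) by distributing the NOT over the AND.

NOT (s AND q) OR NOT ((r NOR s) XOR (s XNOR r))
De Morgan's: NOT(AND of terms) = OR of negations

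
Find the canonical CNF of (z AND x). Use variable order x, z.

(x OR z) AND (x OR NOT z) AND (NOT x OR z)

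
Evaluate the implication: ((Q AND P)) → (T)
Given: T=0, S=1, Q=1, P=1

Antecedent ((Q AND P)) = 1; consequent (T) = 0.
1 → 0 = 0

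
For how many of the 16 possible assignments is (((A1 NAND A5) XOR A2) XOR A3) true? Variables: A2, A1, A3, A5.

Satisfying assignments: (0,0,0,0), (0,0,0,1), (0,1,0,0), (0,1,1,1), (1,0,1,0), (1,0,1,1), (1,1,0,1), (1,1,1,0)
Count: 8 out of 16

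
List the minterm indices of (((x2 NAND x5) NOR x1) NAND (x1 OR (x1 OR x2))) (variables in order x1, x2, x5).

Σm(0, 1, 2, 4, 5, 6, 7) = (NOT x1 AND NOT x2 AND NOT x5) OR (NOT x1 AND NOT x2 AND x5) OR (NOT x1 AND x2 AND NOT x5) OR (x1 AND NOT x2 AND NOT x5) OR (x1 AND NOT x2 AND x5) OR (x1 AND x2 AND NOT x5) OR (x1 AND x2 AND x5)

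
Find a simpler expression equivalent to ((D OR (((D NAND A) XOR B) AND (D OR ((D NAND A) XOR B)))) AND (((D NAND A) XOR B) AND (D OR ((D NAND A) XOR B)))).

By absorption (E AND (E OR v) = E) then absorption (E AND (E OR v) = E):
= ((D NAND A) XOR B)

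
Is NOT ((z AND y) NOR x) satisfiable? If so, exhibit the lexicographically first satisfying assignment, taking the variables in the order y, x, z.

y=0, x=1, z=0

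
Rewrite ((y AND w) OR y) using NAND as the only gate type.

((((y NAND w) NAND (y NAND w)) NAND ((y NAND w) NAND (y NAND w))) NAND (y NAND y))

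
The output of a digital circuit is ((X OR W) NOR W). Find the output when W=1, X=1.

Substituting: ((1 OR 1) NOR 1)
= 0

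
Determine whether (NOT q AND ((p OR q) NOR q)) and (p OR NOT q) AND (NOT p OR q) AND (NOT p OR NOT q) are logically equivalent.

Yes, they are equivalent — the two output columns agree on all 4 assignments:
p | q | Expression 1 | Expression 2
-----------------------------------
0 | 0 | 1 | 1
0 | 1 | 0 | 0
1 | 0 | 0 | 0
1 | 1 | 0 | 0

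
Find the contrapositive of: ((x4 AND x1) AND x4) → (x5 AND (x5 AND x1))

Contrapositive: NOT (x5 AND (x5 AND x1)) → NOT ((x4 AND x1) AND x4)
Note: A statement and its contrapositive are logically equivalent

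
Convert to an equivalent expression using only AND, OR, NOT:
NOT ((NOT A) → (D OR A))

(NOT A) AND NOT (D OR A)
(Negated implication: NOT(A → B) = A AND NOT B)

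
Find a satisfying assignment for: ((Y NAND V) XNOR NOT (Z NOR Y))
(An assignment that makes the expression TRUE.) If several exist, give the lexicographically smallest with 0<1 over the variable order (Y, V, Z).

Y=0, V=0, Z=1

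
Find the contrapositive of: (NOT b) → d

Contrapositive: NOT d → b
Note: A statement and its contrapositive are logically equivalent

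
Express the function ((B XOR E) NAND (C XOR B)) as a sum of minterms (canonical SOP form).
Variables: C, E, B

Σm(0, 2, 3, 4, 5, 7) = (NOT C AND NOT E AND NOT B) OR (NOT C AND E AND NOT B) OR (NOT C AND E AND B) OR (C AND NOT E AND NOT B) OR (C AND NOT E AND B) OR (C AND E AND B)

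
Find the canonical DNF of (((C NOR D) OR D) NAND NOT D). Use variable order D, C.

(NOT D AND C) OR (D AND NOT C) OR (D AND C)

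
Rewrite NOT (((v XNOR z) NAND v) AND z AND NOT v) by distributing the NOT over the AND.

NOT ((v XNOR z) NAND v) OR NOT z OR v
De Morgan's: NOT(AND of terms) = OR of negations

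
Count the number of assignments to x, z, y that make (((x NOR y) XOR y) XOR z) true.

Satisfying assignments: (0,0,0), (0,0,1), (1,0,1), (1,1,0)
Count: 4 out of 8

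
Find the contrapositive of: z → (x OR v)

Contrapositive: NOT (x OR v) → NOT z
Note: A statement and its contrapositive are logically equivalent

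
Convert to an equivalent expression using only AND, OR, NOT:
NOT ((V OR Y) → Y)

(V OR Y) AND NOT Y
(Negated implication: NOT(A → B) = A AND NOT B)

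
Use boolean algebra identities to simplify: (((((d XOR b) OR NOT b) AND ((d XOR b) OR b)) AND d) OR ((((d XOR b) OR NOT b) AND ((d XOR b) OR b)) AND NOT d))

By distribution ((E AND v) OR (E AND NOT v) = E) then distribution ((E OR v) AND (E OR NOT v) = E):
= (d XOR b)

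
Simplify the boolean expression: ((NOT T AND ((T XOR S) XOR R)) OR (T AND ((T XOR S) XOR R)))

By distribution ((E AND v) OR (E AND NOT v) = E):
= ((T XOR S) XOR R)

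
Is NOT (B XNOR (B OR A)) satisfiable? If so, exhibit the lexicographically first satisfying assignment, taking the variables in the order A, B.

A=1, B=0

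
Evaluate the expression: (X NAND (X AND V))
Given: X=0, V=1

Substituting: (0 NAND (0 AND 1))
= 1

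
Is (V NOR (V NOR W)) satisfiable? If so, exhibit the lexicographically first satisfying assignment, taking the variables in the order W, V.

W=1, V=0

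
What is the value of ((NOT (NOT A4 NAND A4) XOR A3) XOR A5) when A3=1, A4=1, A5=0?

Substituting: ((NOT (NOT 1 NAND 1) XOR 1) XOR 0)
= 1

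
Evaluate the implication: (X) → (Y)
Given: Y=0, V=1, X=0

Antecedent (X) = 0; consequent (Y) = 0.
0 → 0 = 1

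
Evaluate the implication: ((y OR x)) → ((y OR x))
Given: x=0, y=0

Antecedent ((y OR x)) = 0; consequent ((y OR x)) = 0.
0 → 0 = 1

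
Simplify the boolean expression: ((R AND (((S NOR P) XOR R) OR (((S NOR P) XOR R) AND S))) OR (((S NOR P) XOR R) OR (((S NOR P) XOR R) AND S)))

By absorption (E OR (E AND v) = E) then absorption (E OR (E AND v) = E):
= ((S NOR P) XOR R)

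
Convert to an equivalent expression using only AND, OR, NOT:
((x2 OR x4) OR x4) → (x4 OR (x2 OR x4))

NOT ((x2 OR x4) OR x4) OR (x4 OR (x2 OR x4))
(Implication elimination: A → B = NOT A OR B)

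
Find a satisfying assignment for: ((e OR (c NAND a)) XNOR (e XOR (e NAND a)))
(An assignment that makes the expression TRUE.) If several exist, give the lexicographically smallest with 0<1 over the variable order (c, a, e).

c=0, a=0, e=0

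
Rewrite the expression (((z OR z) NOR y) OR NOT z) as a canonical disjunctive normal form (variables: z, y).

(NOT z AND NOT y) OR (NOT z AND y)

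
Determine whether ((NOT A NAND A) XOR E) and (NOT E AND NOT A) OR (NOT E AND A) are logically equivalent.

Yes, they are equivalent — the two output columns agree on all 4 assignments:
E | A | Expression 1 | Expression 2
-----------------------------------
0 | 0 | 1 | 1
0 | 1 | 1 | 1
1 | 0 | 0 | 0
1 | 1 | 0 | 0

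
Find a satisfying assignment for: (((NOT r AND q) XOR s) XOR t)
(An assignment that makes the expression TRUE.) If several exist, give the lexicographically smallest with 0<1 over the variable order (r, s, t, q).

r=0, s=0, t=0, q=1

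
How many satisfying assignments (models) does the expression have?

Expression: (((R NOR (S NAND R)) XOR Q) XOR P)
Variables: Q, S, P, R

Satisfying assignments: (0,0,1,0), (0,0,1,1), (0,1,1,0), (0,1,1,1), (1,0,0,0), (1,0,0,1), (1,1,0,0), (1,1,0,1)
Count: 8 out of 16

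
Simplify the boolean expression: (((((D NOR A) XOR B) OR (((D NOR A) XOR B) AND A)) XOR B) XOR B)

By XOR self-cancellation ((E XOR v) XOR v = E) then absorption (E OR (E AND v) = E):
= ((D NOR A) XOR B)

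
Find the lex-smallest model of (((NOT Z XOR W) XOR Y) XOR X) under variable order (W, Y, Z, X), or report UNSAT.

W=0, Y=0, Z=0, X=0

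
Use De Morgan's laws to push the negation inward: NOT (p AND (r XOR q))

NOT p OR NOT (r XOR q)
De Morgan's: NOT(AND of terms) = OR of negations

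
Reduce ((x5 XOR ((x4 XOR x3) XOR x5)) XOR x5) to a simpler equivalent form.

By XOR self-cancellation ((E XOR v) XOR v = E):
= ((x4 XOR x3) XOR x5)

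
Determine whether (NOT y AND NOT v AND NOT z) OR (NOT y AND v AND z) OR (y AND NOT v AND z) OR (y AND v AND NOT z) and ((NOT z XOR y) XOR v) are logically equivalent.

Yes, they are equivalent — the two output columns agree on all 8 assignments:
y | v | z | Expression 1 | Expression 2
---------------------------------------
0 | 0 | 0 | 1 | 1
0 | 0 | 1 | 0 | 0
0 | 1 | 0 | 0 | 0
0 | 1 | 1 | 1 | 1
1 | 0 | 0 | 0 | 0
1 | 0 | 1 | 1 | 1
1 | 1 | 0 | 1 | 1
1 | 1 | 1 | 0 | 0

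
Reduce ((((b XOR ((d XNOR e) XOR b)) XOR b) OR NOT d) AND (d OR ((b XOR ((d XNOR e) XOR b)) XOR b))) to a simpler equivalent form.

By distribution ((E OR v) AND (E OR NOT v) = E) then XOR self-cancellation ((E XOR v) XOR v = E):
= ((d XNOR e) XOR b)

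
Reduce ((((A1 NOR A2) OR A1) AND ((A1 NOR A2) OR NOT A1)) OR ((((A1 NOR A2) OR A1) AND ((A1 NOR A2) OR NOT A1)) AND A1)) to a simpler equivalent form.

By absorption (E OR (E AND v) = E) then distribution ((E OR v) AND (E OR NOT v) = E):
= (A1 NOR A2)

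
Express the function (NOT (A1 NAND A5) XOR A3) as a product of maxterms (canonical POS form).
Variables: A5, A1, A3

ΠM(0, 2, 4, 7) = (A5 OR A1 OR A3) AND (A5 OR NOT A1 OR A3) AND (NOT A5 OR A1 OR A3) AND (NOT A5 OR NOT A1 OR NOT A3)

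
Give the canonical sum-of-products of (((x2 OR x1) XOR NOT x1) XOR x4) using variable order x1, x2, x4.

Σm(0, 3, 4, 6) = (NOT x1 AND NOT x2 AND NOT x4) OR (NOT x1 AND x2 AND x4) OR (x1 AND NOT x2 AND NOT x4) OR (x1 AND x2 AND NOT x4)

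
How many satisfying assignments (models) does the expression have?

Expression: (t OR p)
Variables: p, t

Satisfying assignments: (0,1), (1,0), (1,1)
Count: 3 out of 4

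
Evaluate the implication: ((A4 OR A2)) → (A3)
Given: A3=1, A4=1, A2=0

Antecedent ((A4 OR A2)) = 1; consequent (A3) = 1.
1 → 1 = 1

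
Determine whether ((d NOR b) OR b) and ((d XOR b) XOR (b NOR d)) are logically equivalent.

No. Counterexample: with b=0, d=1, Expression 1 = 0 but Expression 2 = 1.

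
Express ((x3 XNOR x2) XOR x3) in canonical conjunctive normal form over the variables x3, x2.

(x3 OR NOT x2) AND (NOT x3 OR NOT x2)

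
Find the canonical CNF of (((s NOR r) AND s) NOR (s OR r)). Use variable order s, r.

(s OR NOT r) AND (NOT s OR r) AND (NOT s OR NOT r)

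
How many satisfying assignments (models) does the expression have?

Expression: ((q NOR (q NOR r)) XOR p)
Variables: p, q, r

Satisfying assignments: (0,0,1), (1,0,0), (1,1,0), (1,1,1)
Count: 4 out of 8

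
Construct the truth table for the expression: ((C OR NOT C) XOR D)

D | C | Output
--------------
0 | 0 | 1
0 | 1 | 1
1 | 0 | 0
1 | 1 | 0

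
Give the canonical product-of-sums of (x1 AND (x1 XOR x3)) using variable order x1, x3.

ΠM(0, 1, 3) = (x1 OR x3) AND (x1 OR NOT x3) AND (NOT x1 OR NOT x3)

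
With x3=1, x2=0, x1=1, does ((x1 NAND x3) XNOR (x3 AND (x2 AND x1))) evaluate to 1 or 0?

Substituting: ((1 NAND 1) XNOR (1 AND (0 AND 1)))
= 1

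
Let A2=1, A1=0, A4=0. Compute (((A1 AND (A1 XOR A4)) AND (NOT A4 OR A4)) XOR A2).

Substituting: (((0 AND (0 XOR 0)) AND (NOT 0 OR 0)) XOR 1)
= 1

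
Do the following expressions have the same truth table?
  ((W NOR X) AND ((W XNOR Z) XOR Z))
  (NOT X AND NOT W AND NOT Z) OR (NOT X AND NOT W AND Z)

Yes, they are equivalent — the two output columns agree on all 8 assignments:
X | W | Z | Expression 1 | Expression 2
---------------------------------------
0 | 0 | 0 | 1 | 1
0 | 0 | 1 | 1 | 1
0 | 1 | 0 | 0 | 0
0 | 1 | 1 | 0 | 0
1 | 0 | 0 | 0 | 0
1 | 0 | 1 | 0 | 0
1 | 1 | 0 | 0 | 0
1 | 1 | 1 | 0 | 0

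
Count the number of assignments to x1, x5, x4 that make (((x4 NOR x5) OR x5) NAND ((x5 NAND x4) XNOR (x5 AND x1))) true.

Satisfying assignments: (0,0,0), (0,0,1), (0,1,0), (1,0,0), (1,0,1), (1,1,1)
Count: 6 out of 8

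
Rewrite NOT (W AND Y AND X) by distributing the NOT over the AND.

NOT W OR NOT Y OR NOT X
De Morgan's: NOT(AND of terms) = OR of negations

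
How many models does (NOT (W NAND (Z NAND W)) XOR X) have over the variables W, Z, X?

Satisfying assignments: (0,0,1), (0,1,1), (1,0,0), (1,1,1)
Count: 4 out of 8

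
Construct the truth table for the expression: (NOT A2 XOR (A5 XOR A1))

A2 | A5 | A1 | Output
---------------------
0 | 0 | 0 | 1
0 | 0 | 1 | 0
0 | 1 | 0 | 0
0 | 1 | 1 | 1
1 | 0 | 0 | 0
1 | 0 | 1 | 1
1 | 1 | 0 | 1
1 | 1 | 1 | 0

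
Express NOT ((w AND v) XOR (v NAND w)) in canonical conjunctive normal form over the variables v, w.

(v OR w) AND (v OR NOT w) AND (NOT v OR w) AND (NOT v OR NOT w)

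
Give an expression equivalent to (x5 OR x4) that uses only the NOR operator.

((x5 NOR x4) NOR (x5 NOR x4))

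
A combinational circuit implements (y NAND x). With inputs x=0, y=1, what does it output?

Substituting: (1 NAND 0)
= 1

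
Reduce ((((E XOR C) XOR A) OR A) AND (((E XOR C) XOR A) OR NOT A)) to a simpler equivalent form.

By distribution ((E OR v) AND (E OR NOT v) = E):
= ((E XOR C) XOR A)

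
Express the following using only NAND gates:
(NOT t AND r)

(((t NAND t) NAND r) NAND ((t NAND t) NAND r))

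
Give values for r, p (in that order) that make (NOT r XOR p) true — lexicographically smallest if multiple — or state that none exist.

r=0, p=0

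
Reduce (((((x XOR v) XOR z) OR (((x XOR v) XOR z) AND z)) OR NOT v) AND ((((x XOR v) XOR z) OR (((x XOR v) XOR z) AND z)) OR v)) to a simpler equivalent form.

By distribution ((E OR v) AND (E OR NOT v) = E) then absorption (E OR (E AND v) = E):
= ((x XOR v) XOR z)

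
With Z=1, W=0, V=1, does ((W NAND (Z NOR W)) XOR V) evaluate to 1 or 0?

Substituting: ((0 NAND (1 NOR 0)) XOR 1)
= 0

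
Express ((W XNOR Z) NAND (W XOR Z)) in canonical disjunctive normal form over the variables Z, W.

(NOT Z AND NOT W) OR (NOT Z AND W) OR (Z AND NOT W) OR (Z AND W)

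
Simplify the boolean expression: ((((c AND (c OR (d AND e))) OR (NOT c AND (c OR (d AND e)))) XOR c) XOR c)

By XOR self-cancellation ((E XOR v) XOR v = E) then distribution ((E AND v) OR (E AND NOT v) = E):
= (c OR (d AND e))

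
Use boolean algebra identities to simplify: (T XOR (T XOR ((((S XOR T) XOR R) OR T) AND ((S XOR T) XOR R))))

By XOR self-cancellation ((E XOR v) XOR v = E) then absorption (E AND (E OR v) = E):
= ((S XOR T) XOR R)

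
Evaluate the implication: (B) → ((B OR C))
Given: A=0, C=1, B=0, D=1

Antecedent (B) = 0; consequent ((B OR C)) = 1.
0 → 1 = 1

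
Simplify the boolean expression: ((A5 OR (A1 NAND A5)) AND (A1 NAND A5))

By absorption (E AND (E OR v) = E):
= (A1 NAND A5)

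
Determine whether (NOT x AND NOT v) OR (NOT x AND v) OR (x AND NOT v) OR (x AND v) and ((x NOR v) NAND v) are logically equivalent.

Yes, they are equivalent — the two output columns agree on all 4 assignments:
x | v | Expression 1 | Expression 2
-----------------------------------
0 | 0 | 1 | 1
0 | 1 | 1 | 1
1 | 0 | 1 | 1
1 | 1 | 1 | 1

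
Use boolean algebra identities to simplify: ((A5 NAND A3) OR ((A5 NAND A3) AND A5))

By absorption (E OR (E AND v) = E):
= (A5 NAND A3)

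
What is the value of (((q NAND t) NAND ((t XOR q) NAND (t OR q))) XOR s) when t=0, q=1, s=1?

Substituting: (((1 NAND 0) NAND ((0 XOR 1) NAND (0 OR 1))) XOR 1)
= 0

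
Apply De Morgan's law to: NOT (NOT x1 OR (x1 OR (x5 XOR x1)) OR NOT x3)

x1 AND NOT (x1 OR (x5 XOR x1)) AND x3
De Morgan's: NOT(OR of terms) = AND of negations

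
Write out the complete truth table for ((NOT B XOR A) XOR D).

A | B | D | Output
------------------
0 | 0 | 0 | 1
0 | 0 | 1 | 0
0 | 1 | 0 | 0
0 | 1 | 1 | 1
1 | 0 | 0 | 0
1 | 0 | 1 | 1
1 | 1 | 0 | 1
1 | 1 | 1 | 0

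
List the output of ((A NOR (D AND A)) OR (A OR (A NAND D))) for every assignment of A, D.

A | D | Output
--------------
0 | 0 | 1
0 | 1 | 1
1 | 0 | 1
1 | 1 | 1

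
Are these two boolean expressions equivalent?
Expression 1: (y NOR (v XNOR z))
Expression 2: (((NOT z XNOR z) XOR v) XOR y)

No. Counterexample: with z=0, v=0, y=1, Expression 1 = 0 but Expression 2 = 1.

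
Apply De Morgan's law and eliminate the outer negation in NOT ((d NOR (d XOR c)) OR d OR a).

NOT (d NOR (d XOR c)) AND NOT d AND NOT a
De Morgan's: NOT(OR of terms) = AND of negations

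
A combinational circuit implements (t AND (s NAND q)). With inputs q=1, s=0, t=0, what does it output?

Substituting: (0 AND (0 NAND 1))
= 0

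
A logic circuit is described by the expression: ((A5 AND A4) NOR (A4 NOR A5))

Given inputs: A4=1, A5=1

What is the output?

Substituting: ((1 AND 1) NOR (1 NOR 1))
= 0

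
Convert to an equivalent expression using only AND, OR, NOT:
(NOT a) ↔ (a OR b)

((NOT a) AND (a OR b)) OR (a AND NOT (a OR b))
(Biconditional = both true or both false)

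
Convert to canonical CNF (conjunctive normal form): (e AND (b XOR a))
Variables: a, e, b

(a OR e OR b) AND (a OR e OR NOT b) AND (a OR NOT e OR b) AND (NOT a OR e OR b) AND (NOT a OR e OR NOT b) AND (NOT a OR NOT e OR NOT b)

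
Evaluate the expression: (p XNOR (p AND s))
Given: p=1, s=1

Substituting: (1 XNOR (1 AND 1))
= 1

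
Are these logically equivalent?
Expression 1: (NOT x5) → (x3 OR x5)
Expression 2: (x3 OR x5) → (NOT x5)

No, Converse is not equivalent to original (counterexample: x5=0, x3=0, x4=0)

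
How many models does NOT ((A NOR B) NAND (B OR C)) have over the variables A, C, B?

Satisfying assignments: (0,1,0)
Count: 1 out of 8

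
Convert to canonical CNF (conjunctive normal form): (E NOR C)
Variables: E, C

(E OR NOT C) AND (NOT E OR C) AND (NOT E OR NOT C)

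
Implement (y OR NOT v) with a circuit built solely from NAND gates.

((y NAND y) NAND ((v NAND v) NAND (v NAND v)))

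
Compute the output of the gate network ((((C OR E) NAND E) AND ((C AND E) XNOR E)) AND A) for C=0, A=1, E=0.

Substituting: ((((0 OR 0) NAND 0) AND ((0 AND 0) XNOR 0)) AND 1)
= 1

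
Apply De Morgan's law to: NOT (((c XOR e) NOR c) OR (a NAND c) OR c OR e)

NOT ((c XOR e) NOR c) AND NOT (a NAND c) AND NOT c AND NOT e
De Morgan's: NOT(OR of terms) = AND of negations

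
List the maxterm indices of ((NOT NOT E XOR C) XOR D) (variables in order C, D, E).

ΠM(0, 3, 5, 6) = (C OR D OR E) AND (C OR NOT D OR NOT E) AND (NOT C OR D OR NOT E) AND (NOT C OR NOT D OR E)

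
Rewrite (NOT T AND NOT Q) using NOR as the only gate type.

(((T NOR T) NOR (T NOR T)) NOR ((Q NOR Q) NOR (Q NOR Q)))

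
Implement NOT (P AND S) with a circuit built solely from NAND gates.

(((P NAND S) NAND (P NAND S)) NAND ((P NAND S) NAND (P NAND S)))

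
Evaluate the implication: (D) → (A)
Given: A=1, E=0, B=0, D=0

Antecedent (D) = 0; consequent (A) = 1.
0 → 1 = 1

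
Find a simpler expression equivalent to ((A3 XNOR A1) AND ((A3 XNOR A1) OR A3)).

By absorption (E AND (E OR v) = E):
= (A3 XNOR A1)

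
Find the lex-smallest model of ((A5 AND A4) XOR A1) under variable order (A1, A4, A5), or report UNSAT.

A1=0, A4=1, A5=1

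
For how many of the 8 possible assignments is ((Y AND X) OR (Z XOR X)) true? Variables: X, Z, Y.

Satisfying assignments: (0,1,0), (0,1,1), (1,0,0), (1,0,1), (1,1,1)
Count: 5 out of 8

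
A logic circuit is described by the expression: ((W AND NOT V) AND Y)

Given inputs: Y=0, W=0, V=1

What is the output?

Substituting: ((0 AND NOT 1) AND 0)
= 0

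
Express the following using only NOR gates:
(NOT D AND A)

(((D NOR D) NOR (D NOR D)) NOR (A NOR A))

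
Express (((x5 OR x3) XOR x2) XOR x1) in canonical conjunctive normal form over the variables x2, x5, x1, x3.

(x2 OR x5 OR x1 OR x3) AND (x2 OR x5 OR NOT x1 OR NOT x3) AND (x2 OR NOT x5 OR NOT x1 OR x3) AND (x2 OR NOT x5 OR NOT x1 OR NOT x3) AND (NOT x2 OR x5 OR x1 OR NOT x3) AND (NOT x2 OR x5 OR NOT x1 OR x3) AND (NOT x2 OR NOT x5 OR x1 OR x3) AND (NOT x2 OR NOT x5 OR x1 OR NOT x3)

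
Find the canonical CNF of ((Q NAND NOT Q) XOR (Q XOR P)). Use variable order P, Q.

(P OR NOT Q) AND (NOT P OR Q)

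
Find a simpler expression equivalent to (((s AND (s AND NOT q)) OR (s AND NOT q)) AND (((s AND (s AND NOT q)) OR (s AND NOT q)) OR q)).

By absorption (E AND (E OR v) = E) then absorption (E OR (E AND v) = E):
= (s AND NOT q)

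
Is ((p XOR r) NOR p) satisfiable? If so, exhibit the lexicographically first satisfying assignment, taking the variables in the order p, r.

p=0, r=0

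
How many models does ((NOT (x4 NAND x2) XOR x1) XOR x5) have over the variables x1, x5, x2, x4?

Satisfying assignments: (0,0,1,1), (0,1,0,0), (0,1,0,1), (0,1,1,0), (1,0,0,0), (1,0,0,1), (1,0,1,0), (1,1,1,1)
Count: 8 out of 16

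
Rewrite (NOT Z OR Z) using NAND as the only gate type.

(((Z NAND Z) NAND (Z NAND Z)) NAND (Z NAND Z))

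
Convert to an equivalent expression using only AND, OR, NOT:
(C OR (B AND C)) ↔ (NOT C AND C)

((C OR (B AND C)) AND (NOT C AND C)) OR (NOT (C OR (B AND C)) AND NOT (NOT C AND C))
(Biconditional = both true or both false)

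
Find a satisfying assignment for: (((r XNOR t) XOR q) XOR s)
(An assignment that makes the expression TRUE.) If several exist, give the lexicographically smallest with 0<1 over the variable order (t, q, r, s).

t=0, q=0, r=0, s=0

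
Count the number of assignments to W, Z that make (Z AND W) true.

Satisfying assignments: (1,1)
Count: 1 out of 4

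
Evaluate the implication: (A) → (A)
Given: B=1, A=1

Antecedent (A) = 1; consequent (A) = 1.
1 → 1 = 1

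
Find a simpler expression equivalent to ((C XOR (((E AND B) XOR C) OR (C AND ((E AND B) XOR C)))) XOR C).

By XOR self-cancellation ((E XOR v) XOR v = E) then absorption (E OR (E AND v) = E):
= ((E AND B) XOR C)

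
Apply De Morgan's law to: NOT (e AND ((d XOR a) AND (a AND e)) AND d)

NOT e OR NOT ((d XOR a) AND (a AND e)) OR NOT d
De Morgan's: NOT(AND of terms) = OR of negations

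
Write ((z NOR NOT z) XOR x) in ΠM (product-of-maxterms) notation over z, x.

ΠM(0, 2) = (z OR x) AND (NOT z OR x)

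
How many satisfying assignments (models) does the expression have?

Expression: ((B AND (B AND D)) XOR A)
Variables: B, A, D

Satisfying assignments: (0,1,0), (0,1,1), (1,0,1), (1,1,0)
Count: 4 out of 8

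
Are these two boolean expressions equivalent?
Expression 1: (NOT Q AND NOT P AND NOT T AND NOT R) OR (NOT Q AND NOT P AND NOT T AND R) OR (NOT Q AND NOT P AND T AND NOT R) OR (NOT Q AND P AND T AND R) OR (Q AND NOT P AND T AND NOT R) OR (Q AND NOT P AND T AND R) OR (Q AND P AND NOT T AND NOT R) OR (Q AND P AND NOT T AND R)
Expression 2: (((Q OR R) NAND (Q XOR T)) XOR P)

Yes, they are equivalent — the two output columns agree on all 16 assignments:
Q | P | T | R | Expression 1 | Expression 2
-------------------------------------------
0 | 0 | 0 | 0 | 1 | 1
0 | 0 | 0 | 1 | 1 | 1
0 | 0 | 1 | 0 | 1 | 1
0 | 0 | 1 | 1 | 0 | 0
0 | 1 | 0 | 0 | 0 | 0
0 | 1 | 0 | 1 | 0 | 0
0 | 1 | 1 | 0 | 0 | 0
0 | 1 | 1 | 1 | 1 | 1
1 | 0 | 0 | 0 | 0 | 0
1 | 0 | 0 | 1 | 0 | 0
1 | 0 | 1 | 0 | 1 | 1
1 | 0 | 1 | 1 | 1 | 1
1 | 1 | 0 | 0 | 1 | 1
1 | 1 | 0 | 1 | 1 | 1
1 | 1 | 1 | 0 | 0 | 0
1 | 1 | 1 | 1 | 0 | 0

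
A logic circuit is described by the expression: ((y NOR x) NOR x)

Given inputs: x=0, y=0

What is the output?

Substituting: ((0 NOR 0) NOR 0)
= 0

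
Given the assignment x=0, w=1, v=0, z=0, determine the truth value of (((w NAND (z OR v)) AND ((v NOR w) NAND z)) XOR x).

Substituting: (((1 NAND (0 OR 0)) AND ((0 NOR 1) NAND 0)) XOR 0)
= 1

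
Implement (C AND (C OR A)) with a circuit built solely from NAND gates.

((C NAND ((C NAND C) NAND (A NAND A))) NAND (C NAND ((C NAND C) NAND (A NAND A))))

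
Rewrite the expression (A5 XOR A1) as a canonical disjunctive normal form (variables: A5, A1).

(NOT A5 AND A1) OR (A5 AND NOT A1)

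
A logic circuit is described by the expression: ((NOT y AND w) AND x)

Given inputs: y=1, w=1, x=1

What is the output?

Substituting: ((NOT 1 AND 1) AND 1)
= 0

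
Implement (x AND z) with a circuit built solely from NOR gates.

((x NOR x) NOR (z NOR z))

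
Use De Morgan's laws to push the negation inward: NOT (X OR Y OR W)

NOT X AND NOT Y AND NOT W
De Morgan's: NOT(OR of terms) = AND of negations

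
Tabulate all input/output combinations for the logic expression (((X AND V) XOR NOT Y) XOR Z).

V | Y | X | Z | Output
----------------------
0 | 0 | 0 | 0 | 1
0 | 0 | 0 | 1 | 0
0 | 0 | 1 | 0 | 1
0 | 0 | 1 | 1 | 0
0 | 1 | 0 | 0 | 0
0 | 1 | 0 | 1 | 1
0 | 1 | 1 | 0 | 0
0 | 1 | 1 | 1 | 1
1 | 0 | 0 | 0 | 1
1 | 0 | 0 | 1 | 0
1 | 0 | 1 | 0 | 0
1 | 0 | 1 | 1 | 1
1 | 1 | 0 | 0 | 0
1 | 1 | 0 | 1 | 1
1 | 1 | 1 | 0 | 1
1 | 1 | 1 | 1 | 0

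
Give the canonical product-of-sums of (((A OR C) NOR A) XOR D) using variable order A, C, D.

ΠM(1, 2, 4, 6) = (A OR C OR NOT D) AND (A OR NOT C OR D) AND (NOT A OR C OR D) AND (NOT A OR NOT C OR D)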